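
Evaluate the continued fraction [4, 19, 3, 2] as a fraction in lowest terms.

Fold from the inside: start with 2/1.
  3 + 1/2 = 7/2
  19 + 2/7 = 135/7
  4 + 7/135 = 547/135

547/135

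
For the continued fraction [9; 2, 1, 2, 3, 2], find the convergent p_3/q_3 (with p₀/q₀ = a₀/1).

Using pₖ = aₖpₖ₋₁ + pₖ₋₂, qₖ = aₖqₖ₋₁ + qₖ₋₂ (with p₋₁=1, p₋₂=0, q₋₁=0, q₋₂=1):
  k=0: a=9, p=9, q=1
  k=1: a=2, p=19, q=2
  k=2: a=1, p=28, q=3
  k=3: a=2, p=75, q=8

75/8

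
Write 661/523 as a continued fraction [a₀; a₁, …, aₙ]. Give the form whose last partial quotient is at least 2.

661 = 1*523 + 138
523 = 3*138 + 109
138 = 1*109 + 29
109 = 3*29 + 22
29 = 1*22 + 7
22 = 3*7 + 1
7 = 7*1 + 0  (stop)
So 661/523 = [1; 3, 1, 3, 1, 3, 7].

[1; 3, 1, 3, 1, 3, 7]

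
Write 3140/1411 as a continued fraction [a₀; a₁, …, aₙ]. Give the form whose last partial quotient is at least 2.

3140 = 2·1411 + 318
1411 = 4·318 + 139
318 = 2·139 + 40
139 = 3·40 + 19
40 = 2·19 + 2
19 = 9·2 + 1
2 = 2·1 + 0  (stop)
So 3140/1411 = [2; 4, 2, 3, 2, 9, 2].

[2; 4, 2, 3, 2, 9, 2]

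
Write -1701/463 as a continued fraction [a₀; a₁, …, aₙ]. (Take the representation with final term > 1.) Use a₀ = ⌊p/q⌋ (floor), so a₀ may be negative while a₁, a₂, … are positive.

-1701 = -4·463 + 151
463 = 3·151 + 10
151 = 15·10 + 1
10 = 10·1 + 0  (stop)
So -1701/463 = [-4; 3, 15, 10].

[-4; 3, 15, 10]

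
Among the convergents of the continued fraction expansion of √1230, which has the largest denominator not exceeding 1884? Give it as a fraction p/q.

√1230 = [35; 14, 70, …] (period length 2).
Convergents:
  p_0/q_0 = 35/1
  p_1/q_1 = 491/14
  p_2/q_2 = 34405/981
  p_3/q_3 = 482161/13748
q_2 = 981 ≤ 1884 < 13748 = q_3, so the answer is 34405/981.

34405/981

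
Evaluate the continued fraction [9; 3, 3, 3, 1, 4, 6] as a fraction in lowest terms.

Fold from the inside: start with 6/1.
  4 + 1/6 = 25/6
  1 + 6/25 = 31/25
  3 + 25/31 = 118/31
  3 + 31/118 = 385/118
  3 + 118/385 = 1273/385
  9 + 385/1273 = 11842/1273

11842/1273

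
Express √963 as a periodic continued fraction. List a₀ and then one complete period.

a₀ = ⌊√963⌋ = 31.
With m₀=0, d₀=1 and mₖ₊₁ = dₖaₖ − mₖ, dₖ₊₁ = (n − mₖ₊₁²)/dₖ, aₖ₊₁ = ⌊(a₀+mₖ₊₁)/dₖ₊₁⌋:
  k=1: m=31, d=2, a=31
  k=2: m=31, d=1, a=62
d=1 and a=2a₀=62 at k=2, so the next step gives (m, d) = (31, 2) again — its k=1 value — and the period has length 2.

[31; 31, 62]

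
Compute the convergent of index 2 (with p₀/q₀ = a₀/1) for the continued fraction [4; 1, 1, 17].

9/2

Using pₖ = aₖpₖ₋₁ + pₖ₋₂, qₖ = aₖqₖ₋₁ + qₖ₋₂ (with p₋₁=1, p₋₂=0, q₋₁=0, q₋₂=1):
  k=0: a=4, p=4, q=1
  k=1: a=1, p=5, q=1
  k=2: a=1, p=9, q=2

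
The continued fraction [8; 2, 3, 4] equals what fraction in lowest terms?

Fold from the inside: start with 4/1.
  3 + 1/4 = 13/4
  2 + 4/13 = 30/13
  8 + 13/30 = 253/30

253/30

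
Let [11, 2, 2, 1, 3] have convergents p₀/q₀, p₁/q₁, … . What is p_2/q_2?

Using pₖ = aₖpₖ₋₁ + pₖ₋₂, qₖ = aₖqₖ₋₁ + qₖ₋₂ (with p₋₁=1, p₋₂=0, q₋₁=0, q₋₂=1):
  k=0: a=11, p=11, q=1
  k=1: a=2, p=23, q=2
  k=2: a=2, p=57, q=5

57/5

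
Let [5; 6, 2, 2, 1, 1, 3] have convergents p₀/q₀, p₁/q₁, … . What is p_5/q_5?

Using pₖ = aₖpₖ₋₁ + pₖ₋₂, qₖ = aₖqₖ₋₁ + qₖ₋₂ (with p₋₁=1, p₋₂=0, q₋₁=0, q₋₂=1):
  k=0: a=5, p=5, q=1
  k=1: a=6, p=31, q=6
  k=2: a=2, p=67, q=13
  k=3: a=2, p=165, q=32
  k=4: a=1, p=232, q=45
  k=5: a=1, p=397, q=77

397/77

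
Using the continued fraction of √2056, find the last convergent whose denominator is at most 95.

1587/35

√2056 = [45; 2, 1, 10, 1, 2, 90, …] (period length 6).
Convergents:
  p_0/q_0 = 45/1
  p_1/q_1 = 91/2
  p_2/q_2 = 136/3
  p_3/q_3 = 1451/32
  p_4/q_4 = 1587/35
  p_5/q_5 = 4625/102
q_4 = 35 ≤ 95 < 102 = q_5, so the answer is 1587/35.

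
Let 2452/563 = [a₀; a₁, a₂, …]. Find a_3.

2452 = 4·563 + 200   →  a_0 = 4
563 = 2·200 + 163   →  a_1 = 2
200 = 1·163 + 37   →  a_2 = 1
163 = 4·37 + 15   →  a_3 = 4

4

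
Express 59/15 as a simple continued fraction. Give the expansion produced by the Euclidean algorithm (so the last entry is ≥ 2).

59 = 3·15 + 14
15 = 1·14 + 1
14 = 14·1 + 0  (stop)
So 59/15 = [3; 1, 14].

[3; 1, 14]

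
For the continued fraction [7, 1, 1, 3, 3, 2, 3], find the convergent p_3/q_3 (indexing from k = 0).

Using pₖ = aₖpₖ₋₁ + pₖ₋₂, qₖ = aₖqₖ₋₁ + qₖ₋₂ (with p₋₁=1, p₋₂=0, q₋₁=0, q₋₂=1):
  k=0: a=7, p=7, q=1
  k=1: a=1, p=8, q=1
  k=2: a=1, p=15, q=2
  k=3: a=3, p=53, q=7

53/7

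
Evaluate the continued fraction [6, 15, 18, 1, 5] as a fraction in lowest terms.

10319/1701

Using pₖ = aₖpₖ₋₁ + pₖ₋₂ and qₖ = aₖqₖ₋₁ + qₖ₋₂:
  k=0: a=6, p=6, q=1
  k=1: a=15, p=91, q=15
  k=2: a=18, p=1644, q=271
  k=3: a=1, p=1735, q=286
  k=4: a=5, p=10319, q=1701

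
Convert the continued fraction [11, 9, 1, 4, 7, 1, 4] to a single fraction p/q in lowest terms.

21771/1961

Using pₖ = aₖpₖ₋₁ + pₖ₋₂ and qₖ = aₖqₖ₋₁ + qₖ₋₂:
  k=0: a=11, p=11, q=1
  k=1: a=9, p=100, q=9
  k=2: a=1, p=111, q=10
  k=3: a=4, p=544, q=49
  k=4: a=7, p=3919, q=353
  k=5: a=1, p=4463, q=402
  k=6: a=4, p=21771, q=1961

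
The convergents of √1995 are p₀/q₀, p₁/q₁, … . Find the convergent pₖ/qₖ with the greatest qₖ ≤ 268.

√1995 = [44; 1, 1, 1, 88, …] (period length 4).
Convergents:
  p_0/q_0 = 44/1
  p_1/q_1 = 45/1
  p_2/q_2 = 89/2
  p_3/q_3 = 134/3
  p_4/q_4 = 11881/266
  p_5/q_5 = 12015/269
q_4 = 266 ≤ 268 < 269 = q_5, so the answer is 11881/266.

11881/266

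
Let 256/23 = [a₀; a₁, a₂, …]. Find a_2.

256 = 11·23 + 3   →  a_0 = 11
23 = 7·3 + 2   →  a_1 = 7
3 = 1·2 + 1   →  a_2 = 1

1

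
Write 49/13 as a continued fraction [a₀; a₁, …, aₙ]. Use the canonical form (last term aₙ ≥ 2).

49 = 3*13 + 10
13 = 1*10 + 3
10 = 3*3 + 1
3 = 3*1 + 0  (stop)
So 49/13 = [3; 1, 3, 3].

[3; 1, 3, 3]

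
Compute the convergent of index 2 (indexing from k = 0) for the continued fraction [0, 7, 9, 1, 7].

9/64

Using pₖ = aₖpₖ₋₁ + pₖ₋₂, qₖ = aₖqₖ₋₁ + qₖ₋₂ (with p₋₁=1, p₋₂=0, q₋₁=0, q₋₂=1):
  k=0: a=0, p=0, q=1
  k=1: a=7, p=1, q=7
  k=2: a=9, p=9, q=64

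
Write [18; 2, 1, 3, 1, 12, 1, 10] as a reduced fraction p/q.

38716/2109

Using pₖ = aₖpₖ₋₁ + pₖ₋₂ and qₖ = aₖqₖ₋₁ + qₖ₋₂:
  k=0: a=18, p=18, q=1
  k=1: a=2, p=37, q=2
  k=2: a=1, p=55, q=3
  k=3: a=3, p=202, q=11
  k=4: a=1, p=257, q=14
  k=5: a=12, p=3286, q=179
  k=6: a=1, p=3543, q=193
  k=7: a=10, p=38716, q=2109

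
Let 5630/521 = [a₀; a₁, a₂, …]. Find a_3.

6

5630 = 10·521 + 420   →  a_0 = 10
521 = 1·420 + 101   →  a_1 = 1
420 = 4·101 + 16   →  a_2 = 4
101 = 6·16 + 5   →  a_3 = 6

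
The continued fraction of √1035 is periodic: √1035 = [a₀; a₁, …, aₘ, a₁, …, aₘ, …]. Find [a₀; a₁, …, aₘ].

a₀ = ⌊√1035⌋ = 32.
With m₀=0, d₀=1 and mₖ₊₁ = dₖaₖ − mₖ, dₖ₊₁ = (n − mₖ₊₁²)/dₖ, aₖ₊₁ = ⌊(a₀+mₖ₊₁)/dₖ₊₁⌋:
  k=1: m=32, d=11, a=5
  k=2: m=23, d=46, a=1
  k=3: m=23, d=11, a=5
  k=4: m=32, d=1, a=64
d=1 and a=2a₀=64 at k=4, so the next step gives (m, d) = (32, 11) again — its k=1 value — and the period has length 4.

[32; 5, 1, 5, 64]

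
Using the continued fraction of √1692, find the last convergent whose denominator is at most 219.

4607/112

√1692 = [41; 7, 2, 7, 82, …] (period length 4).
Convergents:
  p_0/q_0 = 41/1
  p_1/q_1 = 288/7
  p_2/q_2 = 617/15
  p_3/q_3 = 4607/112
  p_4/q_4 = 378391/9199
q_3 = 112 ≤ 219 < 9199 = q_4, so the answer is 4607/112.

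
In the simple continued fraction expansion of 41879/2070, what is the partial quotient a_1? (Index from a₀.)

41879 = 20·2070 + 479   →  a_0 = 20
2070 = 4·479 + 154   →  a_1 = 4

4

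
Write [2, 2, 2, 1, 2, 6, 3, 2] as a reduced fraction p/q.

Fold from the inside: start with 2/1.
  3 + 1/2 = 7/2
  6 + 2/7 = 44/7
  2 + 7/44 = 95/44
  1 + 44/95 = 139/95
  2 + 95/139 = 373/139
  2 + 139/373 = 885/373
  2 + 373/885 = 2143/885

2143/885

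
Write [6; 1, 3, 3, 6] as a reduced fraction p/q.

555/82

Fold from the inside: start with 6/1.
  3 + 1/6 = 19/6
  3 + 6/19 = 63/19
  1 + 19/63 = 82/63
  6 + 63/82 = 555/82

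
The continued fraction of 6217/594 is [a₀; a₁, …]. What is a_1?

6217 = 10·594 + 277   →  a_0 = 10
594 = 2·277 + 40   →  a_1 = 2

2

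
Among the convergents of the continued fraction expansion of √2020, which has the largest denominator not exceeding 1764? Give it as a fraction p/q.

72765/1619

√2020 = [44; 1, 16, 1, 88, …] (period length 4).
Convergents:
  p_0/q_0 = 44/1
  p_1/q_1 = 45/1
  p_2/q_2 = 764/17
  p_3/q_3 = 809/18
  p_4/q_4 = 71956/1601
  p_5/q_5 = 72765/1619
  p_6/q_6 = 1236196/27505
q_5 = 1619 ≤ 1764 < 27505 = q_6, so the answer is 72765/1619.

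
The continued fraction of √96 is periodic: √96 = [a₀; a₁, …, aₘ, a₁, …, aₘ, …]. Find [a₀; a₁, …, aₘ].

[9; 1, 3, 1, 18]

a₀ = ⌊√96⌋ = 9.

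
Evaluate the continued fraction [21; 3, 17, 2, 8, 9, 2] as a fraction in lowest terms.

Using pₖ = aₖpₖ₋₁ + pₖ₋₂ and qₖ = aₖqₖ₋₁ + qₖ₋₂:
  k=0: a=21, p=21, q=1
  k=1: a=3, p=64, q=3
  k=2: a=17, p=1109, q=52
  k=3: a=2, p=2282, q=107
  k=4: a=8, p=19365, q=908
  k=5: a=9, p=176567, q=8279
  k=6: a=2, p=372499, q=17466

372499/17466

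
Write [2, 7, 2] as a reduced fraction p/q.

32/15

Fold from the inside: start with 2/1.
  7 + 1/2 = 15/2
  2 + 2/15 = 32/15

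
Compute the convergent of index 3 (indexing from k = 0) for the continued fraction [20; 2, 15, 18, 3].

Using pₖ = aₖpₖ₋₁ + pₖ₋₂, qₖ = aₖqₖ₋₁ + qₖ₋₂ (with p₋₁=1, p₋₂=0, q₋₁=0, q₋₂=1):
  k=0: a=20, p=20, q=1
  k=1: a=2, p=41, q=2
  k=2: a=15, p=635, q=31
  k=3: a=18, p=11471, q=560

11471/560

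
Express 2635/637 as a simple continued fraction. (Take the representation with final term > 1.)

[4; 7, 3, 9, 3]

2635 = 4·637 + 87
637 = 7·87 + 28
87 = 3·28 + 3
28 = 9·3 + 1
3 = 3·1 + 0  (stop)
So 2635/637 = [4; 7, 3, 9, 3].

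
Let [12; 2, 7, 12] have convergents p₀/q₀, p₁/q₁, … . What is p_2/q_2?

Using pₖ = aₖpₖ₋₁ + pₖ₋₂, qₖ = aₖqₖ₋₁ + qₖ₋₂ (with p₋₁=1, p₋₂=0, q₋₁=0, q₋₂=1):
  k=0: a=12, p=12, q=1
  k=1: a=2, p=25, q=2
  k=2: a=7, p=187, q=15

187/15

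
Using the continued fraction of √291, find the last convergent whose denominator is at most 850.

9877/579

√291 = [17; 17, 34, …] (period length 2).
Convergents:
  p_0/q_0 = 17/1
  p_1/q_1 = 290/17
  p_2/q_2 = 9877/579
  p_3/q_3 = 168199/9860
q_2 = 579 ≤ 850 < 9860 = q_3, so the answer is 9877/579.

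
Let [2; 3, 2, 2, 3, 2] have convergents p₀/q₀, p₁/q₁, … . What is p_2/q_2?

Using pₖ = aₖpₖ₋₁ + pₖ₋₂, qₖ = aₖqₖ₋₁ + qₖ₋₂ (with p₋₁=1, p₋₂=0, q₋₁=0, q₋₂=1):
  k=0: a=2, p=2, q=1
  k=1: a=3, p=7, q=3
  k=2: a=2, p=16, q=7

16/7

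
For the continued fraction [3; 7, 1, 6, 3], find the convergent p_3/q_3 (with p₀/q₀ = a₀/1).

172/55

Using pₖ = aₖpₖ₋₁ + pₖ₋₂, qₖ = aₖqₖ₋₁ + qₖ₋₂ (with p₋₁=1, p₋₂=0, q₋₁=0, q₋₂=1):
  k=0: a=3, p=3, q=1
  k=1: a=7, p=22, q=7
  k=2: a=1, p=25, q=8
  k=3: a=6, p=172, q=55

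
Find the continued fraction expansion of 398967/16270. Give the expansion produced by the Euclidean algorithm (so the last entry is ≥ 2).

[24; 1, 1, 11, 18, 19, 2]

398967 = 24*16270 + 8487
16270 = 1*8487 + 7783
8487 = 1*7783 + 704
7783 = 11*704 + 39
704 = 18*39 + 2
39 = 19*2 + 1
2 = 2*1 + 0  (stop)
So 398967/16270 = [24; 1, 1, 11, 18, 19, 2].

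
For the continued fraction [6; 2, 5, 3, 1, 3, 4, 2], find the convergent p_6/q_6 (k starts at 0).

Using pₖ = aₖpₖ₋₁ + pₖ₋₂, qₖ = aₖqₖ₋₁ + qₖ₋₂ (with p₋₁=1, p₋₂=0, q₋₁=0, q₋₂=1):
  k=0: a=6, p=6, q=1
  k=1: a=2, p=13, q=2
  k=2: a=5, p=71, q=11
  k=3: a=3, p=226, q=35
  k=4: a=1, p=297, q=46
  k=5: a=3, p=1117, q=173
  k=6: a=4, p=4765, q=738

4765/738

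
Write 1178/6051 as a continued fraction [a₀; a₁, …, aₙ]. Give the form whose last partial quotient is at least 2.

1178 = 0×6051 + 1178
6051 = 5×1178 + 161
1178 = 7×161 + 51
161 = 3×51 + 8
51 = 6×8 + 3
8 = 2×3 + 2
3 = 1×2 + 1
2 = 2×1 + 0  (stop)
So 1178/6051 = [0; 5, 7, 3, 6, 2, 1, 2].

[0; 5, 7, 3, 6, 2, 1, 2]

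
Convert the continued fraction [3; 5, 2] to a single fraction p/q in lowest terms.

Fold from the inside: start with 2/1.
  5 + 1/2 = 11/2
  3 + 2/11 = 35/11

35/11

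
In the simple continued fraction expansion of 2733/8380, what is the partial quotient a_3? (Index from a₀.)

10

2733 = 0·8380 + 2733   →  a_0 = 0
8380 = 3·2733 + 181   →  a_1 = 3
2733 = 15·181 + 18   →  a_2 = 15
181 = 10·18 + 1   →  a_3 = 10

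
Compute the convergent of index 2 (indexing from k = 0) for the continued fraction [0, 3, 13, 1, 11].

Using pₖ = aₖpₖ₋₁ + pₖ₋₂, qₖ = aₖqₖ₋₁ + qₖ₋₂ (with p₋₁=1, p₋₂=0, q₋₁=0, q₋₂=1):
  k=0: a=0, p=0, q=1
  k=1: a=3, p=1, q=3
  k=2: a=13, p=13, q=40

13/40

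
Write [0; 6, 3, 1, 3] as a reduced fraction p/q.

Using pₖ = aₖpₖ₋₁ + pₖ₋₂ and qₖ = aₖqₖ₋₁ + qₖ₋₂:
  k=0: a=0, p=0, q=1
  k=1: a=6, p=1, q=6
  k=2: a=3, p=3, q=19
  k=3: a=1, p=4, q=25
  k=4: a=3, p=15, q=94

15/94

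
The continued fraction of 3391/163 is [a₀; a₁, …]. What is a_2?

3391 = 20·163 + 131   →  a_0 = 20
163 = 1·131 + 32   →  a_1 = 1
131 = 4·32 + 3   →  a_2 = 4

4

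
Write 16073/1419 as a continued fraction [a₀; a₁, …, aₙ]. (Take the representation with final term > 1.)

16073 = 11×1419 + 464
1419 = 3×464 + 27
464 = 17×27 + 5
27 = 5×5 + 2
5 = 2×2 + 1
2 = 2×1 + 0  (stop)
So 16073/1419 = [11; 3, 17, 5, 2, 2].

[11; 3, 17, 5, 2, 2]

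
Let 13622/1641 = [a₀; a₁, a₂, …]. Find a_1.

13622 = 8·1641 + 494   →  a_0 = 8
1641 = 3·494 + 159   →  a_1 = 3

3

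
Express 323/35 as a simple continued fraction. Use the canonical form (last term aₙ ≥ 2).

[9; 4, 2, 1, 2]

323 = 9×35 + 8
35 = 4×8 + 3
8 = 2×3 + 2
3 = 1×2 + 1
2 = 2×1 + 0  (stop)
So 323/35 = [9; 4, 2, 1, 2].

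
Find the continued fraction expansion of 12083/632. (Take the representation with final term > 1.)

[19; 8, 2, 2, 1, 10]

12083 = 19*632 + 75
632 = 8*75 + 32
75 = 2*32 + 11
32 = 2*11 + 10
11 = 1*10 + 1
10 = 10*1 + 0  (stop)
So 12083/632 = [19; 8, 2, 2, 1, 10].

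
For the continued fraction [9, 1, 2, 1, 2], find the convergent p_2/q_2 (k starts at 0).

29/3

Using pₖ = aₖpₖ₋₁ + pₖ₋₂, qₖ = aₖqₖ₋₁ + qₖ₋₂ (with p₋₁=1, p₋₂=0, q₋₁=0, q₋₂=1):
  k=0: a=9, p=9, q=1
  k=1: a=1, p=10, q=1
  k=2: a=2, p=29, q=3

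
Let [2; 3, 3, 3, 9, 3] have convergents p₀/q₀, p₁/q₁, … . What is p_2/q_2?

23/10

Using pₖ = aₖpₖ₋₁ + pₖ₋₂, qₖ = aₖqₖ₋₁ + qₖ₋₂ (with p₋₁=1, p₋₂=0, q₋₁=0, q₋₂=1):
  k=0: a=2, p=2, q=1
  k=1: a=3, p=7, q=3
  k=2: a=3, p=23, q=10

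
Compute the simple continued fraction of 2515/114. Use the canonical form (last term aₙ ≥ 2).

2515 = 22·114 + 7
114 = 16·7 + 2
7 = 3·2 + 1
2 = 2·1 + 0  (stop)
So 2515/114 = [22; 16, 3, 2].

[22; 16, 3, 2]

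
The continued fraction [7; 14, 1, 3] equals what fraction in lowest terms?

417/59

Using pₖ = aₖpₖ₋₁ + pₖ₋₂ and qₖ = aₖqₖ₋₁ + qₖ₋₂:
  k=0: a=7, p=7, q=1
  k=1: a=14, p=99, q=14
  k=2: a=1, p=106, q=15
  k=3: a=3, p=417, q=59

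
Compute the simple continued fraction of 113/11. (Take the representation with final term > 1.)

[10; 3, 1, 2]

113 = 10×11 + 3
11 = 3×3 + 2
3 = 1×2 + 1
2 = 2×1 + 0  (stop)
So 113/11 = [10; 3, 1, 2].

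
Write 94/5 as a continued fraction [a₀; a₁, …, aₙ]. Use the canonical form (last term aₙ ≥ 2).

94 = 18*5 + 4
5 = 1*4 + 1
4 = 4*1 + 0  (stop)
So 94/5 = [18; 1, 4].

[18; 1, 4]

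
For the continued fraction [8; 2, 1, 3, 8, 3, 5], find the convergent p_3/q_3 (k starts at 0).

Using pₖ = aₖpₖ₋₁ + pₖ₋₂, qₖ = aₖqₖ₋₁ + qₖ₋₂ (with p₋₁=1, p₋₂=0, q₋₁=0, q₋₂=1):
  k=0: a=8, p=8, q=1
  k=1: a=2, p=17, q=2
  k=2: a=1, p=25, q=3
  k=3: a=3, p=92, q=11

92/11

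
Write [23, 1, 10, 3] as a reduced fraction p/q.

Fold from the inside: start with 3/1.
  10 + 1/3 = 31/3
  1 + 3/31 = 34/31
  23 + 31/34 = 813/34

813/34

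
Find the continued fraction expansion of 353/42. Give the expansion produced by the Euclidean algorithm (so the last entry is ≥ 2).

[8; 2, 2, 8]

353 = 8×42 + 17
42 = 2×17 + 8
17 = 2×8 + 1
8 = 8×1 + 0  (stop)
So 353/42 = [8; 2, 2, 8].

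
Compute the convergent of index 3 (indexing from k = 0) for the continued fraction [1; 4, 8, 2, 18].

87/70

Using pₖ = aₖpₖ₋₁ + pₖ₋₂, qₖ = aₖqₖ₋₁ + qₖ₋₂ (with p₋₁=1, p₋₂=0, q₋₁=0, q₋₂=1):
  k=0: a=1, p=1, q=1
  k=1: a=4, p=5, q=4
  k=2: a=8, p=41, q=33
  k=3: a=2, p=87, q=70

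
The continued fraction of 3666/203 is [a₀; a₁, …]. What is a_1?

3666 = 18·203 + 12   →  a_0 = 18
203 = 16·12 + 11   →  a_1 = 16

16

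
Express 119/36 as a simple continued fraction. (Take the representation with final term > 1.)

[3; 3, 3, 1, 2]

119 = 3×36 + 11
36 = 3×11 + 3
11 = 3×3 + 2
3 = 1×2 + 1
2 = 2×1 + 0  (stop)
So 119/36 = [3; 3, 3, 1, 2].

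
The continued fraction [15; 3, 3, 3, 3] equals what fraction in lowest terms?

1668/109

Using pₖ = aₖpₖ₋₁ + pₖ₋₂ and qₖ = aₖqₖ₋₁ + qₖ₋₂:
  k=0: a=15, p=15, q=1
  k=1: a=3, p=46, q=3
  k=2: a=3, p=153, q=10
  k=3: a=3, p=505, q=33
  k=4: a=3, p=1668, q=109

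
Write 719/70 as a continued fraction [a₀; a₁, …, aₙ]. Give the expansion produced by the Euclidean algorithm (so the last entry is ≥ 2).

[10; 3, 1, 2, 6]

719 = 10·70 + 19
70 = 3·19 + 13
19 = 1·13 + 6
13 = 2·6 + 1
6 = 6·1 + 0  (stop)
So 719/70 = [10; 3, 1, 2, 6].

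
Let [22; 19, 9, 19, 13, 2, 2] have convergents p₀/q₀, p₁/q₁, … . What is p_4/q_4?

946111/42903

Using pₖ = aₖpₖ₋₁ + pₖ₋₂, qₖ = aₖqₖ₋₁ + qₖ₋₂ (with p₋₁=1, p₋₂=0, q₋₁=0, q₋₂=1):
  k=0: a=22, p=22, q=1
  k=1: a=19, p=419, q=19
  k=2: a=9, p=3793, q=172
  k=3: a=19, p=72486, q=3287
  k=4: a=13, p=946111, q=42903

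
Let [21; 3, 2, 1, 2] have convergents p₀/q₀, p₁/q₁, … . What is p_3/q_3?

213/10

Using pₖ = aₖpₖ₋₁ + pₖ₋₂, qₖ = aₖqₖ₋₁ + qₖ₋₂ (with p₋₁=1, p₋₂=0, q₋₁=0, q₋₂=1):
  k=0: a=21, p=21, q=1
  k=1: a=3, p=64, q=3
  k=2: a=2, p=149, q=7
  k=3: a=1, p=213, q=10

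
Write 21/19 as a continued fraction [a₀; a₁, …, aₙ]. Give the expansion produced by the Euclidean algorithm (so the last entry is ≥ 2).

[1; 9, 2]

21 = 1*19 + 2
19 = 9*2 + 1
2 = 2*1 + 0  (stop)
So 21/19 = [1; 9, 2].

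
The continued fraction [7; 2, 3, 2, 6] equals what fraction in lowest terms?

766/103

Fold from the inside: start with 6/1.
  2 + 1/6 = 13/6
  3 + 6/13 = 45/13
  2 + 13/45 = 103/45
  7 + 45/103 = 766/103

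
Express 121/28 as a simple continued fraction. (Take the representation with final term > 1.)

121 = 4*28 + 9
28 = 3*9 + 1
9 = 9*1 + 0  (stop)
So 121/28 = [4; 3, 9].

[4; 3, 9]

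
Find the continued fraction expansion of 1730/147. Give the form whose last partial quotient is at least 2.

1730 = 11*147 + 113
147 = 1*113 + 34
113 = 3*34 + 11
34 = 3*11 + 1
11 = 11*1 + 0  (stop)
So 1730/147 = [11; 1, 3, 3, 11].

[11; 1, 3, 3, 11]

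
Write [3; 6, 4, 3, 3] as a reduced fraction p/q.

Fold from the inside: start with 3/1.
  3 + 1/3 = 10/3
  4 + 3/10 = 43/10
  6 + 10/43 = 268/43
  3 + 43/268 = 847/268

847/268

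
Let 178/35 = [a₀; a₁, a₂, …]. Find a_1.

11

178 = 5·35 + 3   →  a_0 = 5
35 = 11·3 + 2   →  a_1 = 11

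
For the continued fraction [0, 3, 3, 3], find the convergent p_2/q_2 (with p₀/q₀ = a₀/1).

Using pₖ = aₖpₖ₋₁ + pₖ₋₂, qₖ = aₖqₖ₋₁ + qₖ₋₂ (with p₋₁=1, p₋₂=0, q₋₁=0, q₋₂=1):
  k=0: a=0, p=0, q=1
  k=1: a=3, p=1, q=3
  k=2: a=3, p=3, q=10

3/10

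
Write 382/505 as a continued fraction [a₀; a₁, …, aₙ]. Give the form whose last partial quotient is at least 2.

382 = 0×505 + 382
505 = 1×382 + 123
382 = 3×123 + 13
123 = 9×13 + 6
13 = 2×6 + 1
6 = 6×1 + 0  (stop)
So 382/505 = [0; 1, 3, 9, 2, 6].

[0; 1, 3, 9, 2, 6]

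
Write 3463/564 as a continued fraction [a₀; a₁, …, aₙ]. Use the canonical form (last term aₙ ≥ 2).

3463 = 6·564 + 79
564 = 7·79 + 11
79 = 7·11 + 2
11 = 5·2 + 1
2 = 2·1 + 0  (stop)
So 3463/564 = [6; 7, 7, 5, 2].

[6; 7, 7, 5, 2]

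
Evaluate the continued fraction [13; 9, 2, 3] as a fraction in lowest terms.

Fold from the inside: start with 3/1.
  2 + 1/3 = 7/3
  9 + 3/7 = 66/7
  13 + 7/66 = 865/66

865/66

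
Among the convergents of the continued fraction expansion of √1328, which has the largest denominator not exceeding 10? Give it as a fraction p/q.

√1328 = [36; 2, 3, 1, 3, 1, 3, 2, 72, …] (period length 8).
Convergents:
  p_0/q_0 = 36/1
  p_1/q_1 = 73/2
  p_2/q_2 = 255/7
  p_3/q_3 = 328/9
  p_4/q_4 = 1239/34
q_3 = 9 ≤ 10 < 34 = q_4, so the answer is 328/9.

328/9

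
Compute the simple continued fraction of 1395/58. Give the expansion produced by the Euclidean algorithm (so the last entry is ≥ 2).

1395 = 24×58 + 3
58 = 19×3 + 1
3 = 3×1 + 0  (stop)
So 1395/58 = [24; 19, 3].

[24; 19, 3]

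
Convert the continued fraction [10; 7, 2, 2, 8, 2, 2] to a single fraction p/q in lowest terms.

Using pₖ = aₖpₖ₋₁ + pₖ₋₂ and qₖ = aₖqₖ₋₁ + qₖ₋₂:
  k=0: a=10, p=10, q=1
  k=1: a=7, p=71, q=7
  k=2: a=2, p=152, q=15
  k=3: a=2, p=375, q=37
  k=4: a=8, p=3152, q=311
  k=5: a=2, p=6679, q=659
  k=6: a=2, p=16510, q=1629

16510/1629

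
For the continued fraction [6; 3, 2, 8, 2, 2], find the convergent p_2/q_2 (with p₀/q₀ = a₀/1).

44/7

Using pₖ = aₖpₖ₋₁ + pₖ₋₂, qₖ = aₖqₖ₋₁ + qₖ₋₂ (with p₋₁=1, p₋₂=0, q₋₁=0, q₋₂=1):
  k=0: a=6, p=6, q=1
  k=1: a=3, p=19, q=3
  k=2: a=2, p=44, q=7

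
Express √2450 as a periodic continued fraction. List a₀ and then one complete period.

a₀ = ⌊√2450⌋ = 49.
With m₀=0, d₀=1 and mₖ₊₁ = dₖaₖ − mₖ, dₖ₊₁ = (n − mₖ₊₁²)/dₖ, aₖ₊₁ = ⌊(a₀+mₖ₊₁)/dₖ₊₁⌋:
  k=1: m=49, d=49, a=2
  k=2: m=49, d=1, a=98
d=1 and a=2a₀=98 at k=2, so the next step gives (m, d) = (49, 49) again — its k=1 value — and the period has length 2.

[49; 2, 98]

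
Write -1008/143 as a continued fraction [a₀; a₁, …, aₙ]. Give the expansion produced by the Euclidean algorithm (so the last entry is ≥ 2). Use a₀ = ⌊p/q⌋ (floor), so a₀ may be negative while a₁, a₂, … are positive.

[-8; 1, 19, 2, 3]

-1008 = -8*143 + 136
143 = 1*136 + 7
136 = 19*7 + 3
7 = 2*3 + 1
3 = 3*1 + 0  (stop)
So -1008/143 = [-8; 1, 19, 2, 3].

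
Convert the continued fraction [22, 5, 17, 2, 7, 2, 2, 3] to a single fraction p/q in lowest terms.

Fold from the inside: start with 3/1.
  2 + 1/3 = 7/3
  2 + 3/7 = 17/7
  7 + 7/17 = 126/17
  2 + 17/126 = 269/126
  17 + 126/269 = 4699/269
  5 + 269/4699 = 23764/4699
  22 + 4699/23764 = 527507/23764

527507/23764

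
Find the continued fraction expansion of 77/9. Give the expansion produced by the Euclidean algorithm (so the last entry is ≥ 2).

77 = 8·9 + 5
9 = 1·5 + 4
5 = 1·4 + 1
4 = 4·1 + 0  (stop)
So 77/9 = [8; 1, 1, 4].

[8; 1, 1, 4]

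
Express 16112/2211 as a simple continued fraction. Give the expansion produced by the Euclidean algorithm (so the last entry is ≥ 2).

16112 = 7*2211 + 635
2211 = 3*635 + 306
635 = 2*306 + 23
306 = 13*23 + 7
23 = 3*7 + 2
7 = 3*2 + 1
2 = 2*1 + 0  (stop)
So 16112/2211 = [7; 3, 2, 13, 3, 3, 2].

[7; 3, 2, 13, 3, 3, 2]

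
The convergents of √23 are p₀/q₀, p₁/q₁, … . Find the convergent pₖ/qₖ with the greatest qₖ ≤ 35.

√23 = [4; 1, 3, 1, 8, …] (period length 4).
Convergents:
  p_0/q_0 = 4/1
  p_1/q_1 = 5/1
  p_2/q_2 = 19/4
  p_3/q_3 = 24/5
  p_4/q_4 = 211/44
q_3 = 5 ≤ 35 < 44 = q_4, so the answer is 24/5.

24/5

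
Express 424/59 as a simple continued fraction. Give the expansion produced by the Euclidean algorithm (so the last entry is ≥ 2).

424 = 7*59 + 11
59 = 5*11 + 4
11 = 2*4 + 3
4 = 1*3 + 1
3 = 3*1 + 0  (stop)
So 424/59 = [7; 5, 2, 1, 3].

[7; 5, 2, 1, 3]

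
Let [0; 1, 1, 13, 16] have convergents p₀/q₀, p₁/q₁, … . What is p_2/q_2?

Using pₖ = aₖpₖ₋₁ + pₖ₋₂, qₖ = aₖqₖ₋₁ + qₖ₋₂ (with p₋₁=1, p₋₂=0, q₋₁=0, q₋₂=1):
  k=0: a=0, p=0, q=1
  k=1: a=1, p=1, q=1
  k=2: a=1, p=1, q=2

1/2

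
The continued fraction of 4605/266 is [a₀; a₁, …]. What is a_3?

4605 = 17·266 + 83   →  a_0 = 17
266 = 3·83 + 17   →  a_1 = 3
83 = 4·17 + 15   →  a_2 = 4
17 = 1·15 + 2   →  a_3 = 1

1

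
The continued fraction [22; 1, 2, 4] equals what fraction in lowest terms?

Using pₖ = aₖpₖ₋₁ + pₖ₋₂ and qₖ = aₖqₖ₋₁ + qₖ₋₂:
  k=0: a=22, p=22, q=1
  k=1: a=1, p=23, q=1
  k=2: a=2, p=68, q=3
  k=3: a=4, p=295, q=13

295/13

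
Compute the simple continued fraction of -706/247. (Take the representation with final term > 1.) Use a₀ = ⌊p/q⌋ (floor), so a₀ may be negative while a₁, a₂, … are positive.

-706 = -3×247 + 35
247 = 7×35 + 2
35 = 17×2 + 1
2 = 2×1 + 0  (stop)
So -706/247 = [-3; 7, 17, 2].

[-3; 7, 17, 2]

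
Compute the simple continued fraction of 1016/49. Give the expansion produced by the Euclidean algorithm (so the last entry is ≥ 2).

1016 = 20·49 + 36
49 = 1·36 + 13
36 = 2·13 + 10
13 = 1·10 + 3
10 = 3·3 + 1
3 = 3·1 + 0  (stop)
So 1016/49 = [20; 1, 2, 1, 3, 3].

[20; 1, 2, 1, 3, 3]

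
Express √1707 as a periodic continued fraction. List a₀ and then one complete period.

[41; 3, 6, 41, 6, 3, 82]

a₀ = ⌊√1707⌋ = 41.
With m₀=0, d₀=1 and mₖ₊₁ = dₖaₖ − mₖ, dₖ₊₁ = (n − mₖ₊₁²)/dₖ, aₖ₊₁ = ⌊(a₀+mₖ₊₁)/dₖ₊₁⌋:
  k=1: m=41, d=26, a=3
  k=2: m=37, d=13, a=6
  k=3: m=41, d=2, a=41
  k=4: m=41, d=13, a=6
  k=5: m=37, d=26, a=3
  k=6: m=41, d=1, a=82
d=1 and a=2a₀=82 at k=6, so the next step gives (m, d) = (41, 26) again — its k=1 value — and the period has length 6.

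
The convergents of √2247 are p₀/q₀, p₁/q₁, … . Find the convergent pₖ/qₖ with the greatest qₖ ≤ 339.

√2247 = [47; 2, 2, 15, 2, 2, 94, …] (period length 6).
Convergents:
  p_0/q_0 = 47/1
  p_1/q_1 = 95/2
  p_2/q_2 = 237/5
  p_3/q_3 = 3650/77
  p_4/q_4 = 7537/159
  p_5/q_5 = 18724/395
q_4 = 159 ≤ 339 < 395 = q_5, so the answer is 7537/159.

7537/159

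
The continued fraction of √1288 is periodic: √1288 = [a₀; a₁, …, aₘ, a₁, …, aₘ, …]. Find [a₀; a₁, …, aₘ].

[35; 1, 7, 1, 70]

a₀ = ⌊√1288⌋ = 35.
With m₀=0, d₀=1 and mₖ₊₁ = dₖaₖ − mₖ, dₖ₊₁ = (n − mₖ₊₁²)/dₖ, aₖ₊₁ = ⌊(a₀+mₖ₊₁)/dₖ₊₁⌋:
  k=1: m=35, d=63, a=1
  k=2: m=28, d=8, a=7
  k=3: m=28, d=63, a=1
  k=4: m=35, d=1, a=70
d=1 and a=2a₀=70 at k=4, so the next step gives (m, d) = (35, 63) again — its k=1 value — and the period has length 4.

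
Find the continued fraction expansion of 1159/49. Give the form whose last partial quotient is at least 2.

1159 = 23·49 + 32
49 = 1·32 + 17
32 = 1·17 + 15
17 = 1·15 + 2
15 = 7·2 + 1
2 = 2·1 + 0  (stop)
So 1159/49 = [23; 1, 1, 1, 7, 2].

[23; 1, 1, 1, 7, 2]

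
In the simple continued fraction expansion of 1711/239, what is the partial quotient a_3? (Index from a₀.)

2

1711 = 7·239 + 38   →  a_0 = 7
239 = 6·38 + 11   →  a_1 = 6
38 = 3·11 + 5   →  a_2 = 3
11 = 2·5 + 1   →  a_3 = 2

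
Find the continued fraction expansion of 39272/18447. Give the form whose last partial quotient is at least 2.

39272 = 2*18447 + 2378
18447 = 7*2378 + 1801
2378 = 1*1801 + 577
1801 = 3*577 + 70
577 = 8*70 + 17
70 = 4*17 + 2
17 = 8*2 + 1
2 = 2*1 + 0  (stop)
So 39272/18447 = [2; 7, 1, 3, 8, 4, 8, 2].

[2; 7, 1, 3, 8, 4, 8, 2]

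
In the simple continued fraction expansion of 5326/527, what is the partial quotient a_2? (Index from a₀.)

5326 = 10·527 + 56   →  a_0 = 10
527 = 9·56 + 23   →  a_1 = 9
56 = 2·23 + 10   →  a_2 = 2

2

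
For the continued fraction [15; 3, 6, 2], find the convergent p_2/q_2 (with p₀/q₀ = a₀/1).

291/19

Using pₖ = aₖpₖ₋₁ + pₖ₋₂, qₖ = aₖqₖ₋₁ + qₖ₋₂ (with p₋₁=1, p₋₂=0, q₋₁=0, q₋₂=1):
  k=0: a=15, p=15, q=1
  k=1: a=3, p=46, q=3
  k=2: a=6, p=291, q=19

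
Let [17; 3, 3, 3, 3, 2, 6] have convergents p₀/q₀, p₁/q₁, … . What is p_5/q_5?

Using pₖ = aₖpₖ₋₁ + pₖ₋₂, qₖ = aₖqₖ₋₁ + qₖ₋₂ (with p₋₁=1, p₋₂=0, q₋₁=0, q₋₂=1):
  k=0: a=17, p=17, q=1
  k=1: a=3, p=52, q=3
  k=2: a=3, p=173, q=10
  k=3: a=3, p=571, q=33
  k=4: a=3, p=1886, q=109
  k=5: a=2, p=4343, q=251

4343/251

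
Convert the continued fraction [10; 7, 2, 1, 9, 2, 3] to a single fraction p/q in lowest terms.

Fold from the inside: start with 3/1.
  2 + 1/3 = 7/3
  9 + 3/7 = 66/7
  1 + 7/66 = 73/66
  2 + 66/73 = 212/73
  7 + 73/212 = 1557/212
  10 + 212/1557 = 15782/1557

15782/1557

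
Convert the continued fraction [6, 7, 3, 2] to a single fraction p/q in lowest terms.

Using pₖ = aₖpₖ₋₁ + pₖ₋₂ and qₖ = aₖqₖ₋₁ + qₖ₋₂:
  k=0: a=6, p=6, q=1
  k=1: a=7, p=43, q=7
  k=2: a=3, p=135, q=22
  k=3: a=2, p=313, q=51

313/51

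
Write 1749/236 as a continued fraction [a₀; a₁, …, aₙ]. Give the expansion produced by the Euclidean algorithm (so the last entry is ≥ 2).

[7; 2, 2, 3, 4, 3]

1749 = 7·236 + 97
236 = 2·97 + 42
97 = 2·42 + 13
42 = 3·13 + 3
13 = 4·3 + 1
3 = 3·1 + 0  (stop)
So 1749/236 = [7; 2, 2, 3, 4, 3].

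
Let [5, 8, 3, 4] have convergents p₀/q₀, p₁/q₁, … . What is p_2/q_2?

128/25

Using pₖ = aₖpₖ₋₁ + pₖ₋₂, qₖ = aₖqₖ₋₁ + qₖ₋₂ (with p₋₁=1, p₋₂=0, q₋₁=0, q₋₂=1):
  k=0: a=5, p=5, q=1
  k=1: a=8, p=41, q=8
  k=2: a=3, p=128, q=25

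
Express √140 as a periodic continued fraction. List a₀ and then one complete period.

a₀ = ⌊√140⌋ = 11.
With m₀=0, d₀=1 and mₖ₊₁ = dₖaₖ − mₖ, dₖ₊₁ = (n − mₖ₊₁²)/dₖ, aₖ₊₁ = ⌊(a₀+mₖ₊₁)/dₖ₊₁⌋:
  k=1: m=11, d=19, a=1
  k=2: m=8, d=4, a=4
  k=3: m=8, d=19, a=1
  k=4: m=11, d=1, a=22
d=1 and a=2a₀=22 at k=4, so the next step gives (m, d) = (11, 19) again — its k=1 value — and the period has length 4.

[11; 1, 4, 1, 22]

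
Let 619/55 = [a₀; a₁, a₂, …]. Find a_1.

3

619 = 11·55 + 14   →  a_0 = 11
55 = 3·14 + 13   →  a_1 = 3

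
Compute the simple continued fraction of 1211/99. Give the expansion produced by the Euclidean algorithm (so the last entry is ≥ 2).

1211 = 12·99 + 23
99 = 4·23 + 7
23 = 3·7 + 2
7 = 3·2 + 1
2 = 2·1 + 0  (stop)
So 1211/99 = [12; 4, 3, 3, 2].

[12; 4, 3, 3, 2]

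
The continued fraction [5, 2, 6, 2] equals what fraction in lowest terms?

Using pₖ = aₖpₖ₋₁ + pₖ₋₂ and qₖ = aₖqₖ₋₁ + qₖ₋₂:
  k=0: a=5, p=5, q=1
  k=1: a=2, p=11, q=2
  k=2: a=6, p=71, q=13
  k=3: a=2, p=153, q=28

153/28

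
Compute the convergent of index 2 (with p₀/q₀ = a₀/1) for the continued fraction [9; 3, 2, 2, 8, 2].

65/7

Using pₖ = aₖpₖ₋₁ + pₖ₋₂, qₖ = aₖqₖ₋₁ + qₖ₋₂ (with p₋₁=1, p₋₂=0, q₋₁=0, q₋₂=1):
  k=0: a=9, p=9, q=1
  k=1: a=3, p=28, q=3
  k=2: a=2, p=65, q=7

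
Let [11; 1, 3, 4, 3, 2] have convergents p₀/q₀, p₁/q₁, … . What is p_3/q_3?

200/17

Using pₖ = aₖpₖ₋₁ + pₖ₋₂, qₖ = aₖqₖ₋₁ + qₖ₋₂ (with p₋₁=1, p₋₂=0, q₋₁=0, q₋₂=1):
  k=0: a=11, p=11, q=1
  k=1: a=1, p=12, q=1
  k=2: a=3, p=47, q=4
  k=3: a=4, p=200, q=17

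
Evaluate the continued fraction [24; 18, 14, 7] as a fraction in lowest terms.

43035/1789

Using pₖ = aₖpₖ₋₁ + pₖ₋₂ and qₖ = aₖqₖ₋₁ + qₖ₋₂:
  k=0: a=24, p=24, q=1
  k=1: a=18, p=433, q=18
  k=2: a=14, p=6086, q=253
  k=3: a=7, p=43035, q=1789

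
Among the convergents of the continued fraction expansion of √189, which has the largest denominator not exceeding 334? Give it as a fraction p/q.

4523/329

√189 = [13; 1, 2, 1, 26, …] (period length 4).
Convergents:
  p_0/q_0 = 13/1
  p_1/q_1 = 14/1
  p_2/q_2 = 41/3
  p_3/q_3 = 55/4
  p_4/q_4 = 1471/107
  p_5/q_5 = 1526/111
  p_6/q_6 = 4523/329
  p_7/q_7 = 6049/440
q_6 = 329 ≤ 334 < 440 = q_7, so the answer is 4523/329.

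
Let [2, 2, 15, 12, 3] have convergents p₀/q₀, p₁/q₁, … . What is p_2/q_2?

77/31

Using pₖ = aₖpₖ₋₁ + pₖ₋₂, qₖ = aₖqₖ₋₁ + qₖ₋₂ (with p₋₁=1, p₋₂=0, q₋₁=0, q₋₂=1):
  k=0: a=2, p=2, q=1
  k=1: a=2, p=5, q=2
  k=2: a=15, p=77, q=31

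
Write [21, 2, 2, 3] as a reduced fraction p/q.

364/17

Fold from the inside: start with 3/1.
  2 + 1/3 = 7/3
  2 + 3/7 = 17/7
  21 + 7/17 = 364/17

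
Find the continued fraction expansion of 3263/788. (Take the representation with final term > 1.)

3263 = 4·788 + 111
788 = 7·111 + 11
111 = 10·11 + 1
11 = 11·1 + 0  (stop)
So 3263/788 = [4; 7, 10, 11].

[4; 7, 10, 11]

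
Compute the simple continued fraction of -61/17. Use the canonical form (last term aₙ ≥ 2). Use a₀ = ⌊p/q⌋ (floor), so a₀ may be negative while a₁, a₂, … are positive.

-61 = -4×17 + 7
17 = 2×7 + 3
7 = 2×3 + 1
3 = 3×1 + 0  (stop)
So -61/17 = [-4; 2, 2, 3].

[-4; 2, 2, 3]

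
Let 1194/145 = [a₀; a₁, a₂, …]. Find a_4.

1194 = 8·145 + 34   →  a_0 = 8
145 = 4·34 + 9   →  a_1 = 4
34 = 3·9 + 7   →  a_2 = 3
9 = 1·7 + 2   →  a_3 = 1
7 = 3·2 + 1   →  a_4 = 3

3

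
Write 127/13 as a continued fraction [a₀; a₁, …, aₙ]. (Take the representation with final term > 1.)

127 = 9*13 + 10
13 = 1*10 + 3
10 = 3*3 + 1
3 = 3*1 + 0  (stop)
So 127/13 = [9; 1, 3, 3].

[9; 1, 3, 3]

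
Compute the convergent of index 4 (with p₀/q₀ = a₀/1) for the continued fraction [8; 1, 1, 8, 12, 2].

1757/206

Using pₖ = aₖpₖ₋₁ + pₖ₋₂, qₖ = aₖqₖ₋₁ + qₖ₋₂ (with p₋₁=1, p₋₂=0, q₋₁=0, q₋₂=1):
  k=0: a=8, p=8, q=1
  k=1: a=1, p=9, q=1
  k=2: a=1, p=17, q=2
  k=3: a=8, p=145, q=17
  k=4: a=12, p=1757, q=206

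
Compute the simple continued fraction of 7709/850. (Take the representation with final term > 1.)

[9; 14, 2, 2, 5, 2]

7709 = 9×850 + 59
850 = 14×59 + 24
59 = 2×24 + 11
24 = 2×11 + 2
11 = 5×2 + 1
2 = 2×1 + 0  (stop)
So 7709/850 = [9; 14, 2, 2, 5, 2].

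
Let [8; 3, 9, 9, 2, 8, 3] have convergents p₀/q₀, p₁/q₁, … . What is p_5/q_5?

37938/4559

Using pₖ = aₖpₖ₋₁ + pₖ₋₂, qₖ = aₖqₖ₋₁ + qₖ₋₂ (with p₋₁=1, p₋₂=0, q₋₁=0, q₋₂=1):
  k=0: a=8, p=8, q=1
  k=1: a=3, p=25, q=3
  k=2: a=9, p=233, q=28
  k=3: a=9, p=2122, q=255
  k=4: a=2, p=4477, q=538
  k=5: a=8, p=37938, q=4559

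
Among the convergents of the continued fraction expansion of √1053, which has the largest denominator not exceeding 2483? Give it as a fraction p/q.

41828/1289

√1053 = [32; 2, 4, 2, 64, …] (period length 4).
Convergents:
  p_0/q_0 = 32/1
  p_1/q_1 = 65/2
  p_2/q_2 = 292/9
  p_3/q_3 = 649/20
  p_4/q_4 = 41828/1289
  p_5/q_5 = 84305/2598
q_4 = 1289 ≤ 2483 < 2598 = q_5, so the answer is 41828/1289.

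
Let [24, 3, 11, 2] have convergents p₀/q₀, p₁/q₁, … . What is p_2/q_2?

827/34

Using pₖ = aₖpₖ₋₁ + pₖ₋₂, qₖ = aₖqₖ₋₁ + qₖ₋₂ (with p₋₁=1, p₋₂=0, q₋₁=0, q₋₂=1):
  k=0: a=24, p=24, q=1
  k=1: a=3, p=73, q=3
  k=2: a=11, p=827, q=34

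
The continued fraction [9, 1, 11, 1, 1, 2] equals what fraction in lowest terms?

625/63

Using pₖ = aₖpₖ₋₁ + pₖ₋₂ and qₖ = aₖqₖ₋₁ + qₖ₋₂:
  k=0: a=9, p=9, q=1
  k=1: a=1, p=10, q=1
  k=2: a=11, p=119, q=12
  k=3: a=1, p=129, q=13
  k=4: a=1, p=248, q=25
  k=5: a=2, p=625, q=63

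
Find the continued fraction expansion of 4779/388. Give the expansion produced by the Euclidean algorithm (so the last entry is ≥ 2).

[12; 3, 6, 2, 9]

4779 = 12·388 + 123
388 = 3·123 + 19
123 = 6·19 + 9
19 = 2·9 + 1
9 = 9·1 + 0  (stop)
So 4779/388 = [12; 3, 6, 2, 9].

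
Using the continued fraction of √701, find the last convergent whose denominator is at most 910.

11782/445

√701 = [26; 2, 10, 10, 2, 52, …] (period length 5).
Convergents:
  p_0/q_0 = 26/1
  p_1/q_1 = 53/2
  p_2/q_2 = 556/21
  p_3/q_3 = 5613/212
  p_4/q_4 = 11782/445
  p_5/q_5 = 618277/23352
q_4 = 445 ≤ 910 < 23352 = q_5, so the answer is 11782/445.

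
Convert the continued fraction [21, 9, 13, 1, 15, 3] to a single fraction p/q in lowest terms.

Fold from the inside: start with 3/1.
  15 + 1/3 = 46/3
  1 + 3/46 = 49/46
  13 + 46/49 = 683/49
  9 + 49/683 = 6196/683
  21 + 683/6196 = 130799/6196

130799/6196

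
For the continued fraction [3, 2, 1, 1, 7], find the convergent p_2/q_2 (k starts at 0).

10/3

Using pₖ = aₖpₖ₋₁ + pₖ₋₂, qₖ = aₖqₖ₋₁ + qₖ₋₂ (with p₋₁=1, p₋₂=0, q₋₁=0, q₋₂=1):
  k=0: a=3, p=3, q=1
  k=1: a=2, p=7, q=2
  k=2: a=1, p=10, q=3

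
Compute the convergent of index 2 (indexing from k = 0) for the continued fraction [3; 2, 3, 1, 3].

Using pₖ = aₖpₖ₋₁ + pₖ₋₂, qₖ = aₖqₖ₋₁ + qₖ₋₂ (with p₋₁=1, p₋₂=0, q₋₁=0, q₋₂=1):
  k=0: a=3, p=3, q=1
  k=1: a=2, p=7, q=2
  k=2: a=3, p=24, q=7

24/7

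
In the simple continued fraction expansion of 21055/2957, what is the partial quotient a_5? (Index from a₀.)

21055 = 7·2957 + 356   →  a_0 = 7
2957 = 8·356 + 109   →  a_1 = 8
356 = 3·109 + 29   →  a_2 = 3
109 = 3·29 + 22   →  a_3 = 3
29 = 1·22 + 7   →  a_4 = 1
22 = 3·7 + 1   →  a_5 = 3

3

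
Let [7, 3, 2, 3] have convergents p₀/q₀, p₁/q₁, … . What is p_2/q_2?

51/7

Using pₖ = aₖpₖ₋₁ + pₖ₋₂, qₖ = aₖqₖ₋₁ + qₖ₋₂ (with p₋₁=1, p₋₂=0, q₋₁=0, q₋₂=1):
  k=0: a=7, p=7, q=1
  k=1: a=3, p=22, q=3
  k=2: a=2, p=51, q=7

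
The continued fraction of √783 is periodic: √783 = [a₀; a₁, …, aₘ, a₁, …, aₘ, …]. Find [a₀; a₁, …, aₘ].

[27; 1, 54]

a₀ = ⌊√783⌋ = 27.
With m₀=0, d₀=1 and mₖ₊₁ = dₖaₖ − mₖ, dₖ₊₁ = (n − mₖ₊₁²)/dₖ, aₖ₊₁ = ⌊(a₀+mₖ₊₁)/dₖ₊₁⌋:
  k=1: m=27, d=54, a=1
  k=2: m=27, d=1, a=54
d=1 and a=2a₀=54 at k=2, so the next step gives (m, d) = (27, 54) again — its k=1 value — and the period has length 2.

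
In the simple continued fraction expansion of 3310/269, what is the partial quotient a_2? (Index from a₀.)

3

3310 = 12·269 + 82   →  a_0 = 12
269 = 3·82 + 23   →  a_1 = 3
82 = 3·23 + 13   →  a_2 = 3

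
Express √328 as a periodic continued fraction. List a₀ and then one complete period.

a₀ = ⌊√328⌋ = 18.
With m₀=0, d₀=1 and mₖ₊₁ = dₖaₖ − mₖ, dₖ₊₁ = (n − mₖ₊₁²)/dₖ, aₖ₊₁ = ⌊(a₀+mₖ₊₁)/dₖ₊₁⌋:
  k=1: m=18, d=4, a=9
  k=2: m=18, d=1, a=36
d=1 and a=2a₀=36 at k=2, so the next step gives (m, d) = (18, 4) again — its k=1 value — and the period has length 2.

[18; 9, 36]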